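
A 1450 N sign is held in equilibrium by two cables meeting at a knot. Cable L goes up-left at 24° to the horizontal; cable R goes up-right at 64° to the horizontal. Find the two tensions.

T_L = 636.0 N, T_R = 1325 N

ΣF_x = 0: −T_L·cos24° + T_R·cos64° = 0 → T_R = 2.08395·T_L.
ΣF_y = 0: T_L·sin24° + T_R·sin64° = 1450.
Substitute: T_L·(0.406737 + 2.08395·0.898794) = 1450 → T_L = 636.027 ≈ 636.0 N.
Then T_R = 2.08395 × 636.027 = 1325 N.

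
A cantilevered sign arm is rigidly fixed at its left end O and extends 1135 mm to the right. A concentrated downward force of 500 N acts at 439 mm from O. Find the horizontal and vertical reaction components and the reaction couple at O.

O_x = 0, O_y = 500.0 N, M_O = 219500 N·mm

ΣF_x = 0: O_x = 0.
ΣF_y = 0: O_y − 500 = 0 → O_y = 500.0 N.
ΣM about O: M_O − 500·439 = 0 → M_O = 219500 N·mm.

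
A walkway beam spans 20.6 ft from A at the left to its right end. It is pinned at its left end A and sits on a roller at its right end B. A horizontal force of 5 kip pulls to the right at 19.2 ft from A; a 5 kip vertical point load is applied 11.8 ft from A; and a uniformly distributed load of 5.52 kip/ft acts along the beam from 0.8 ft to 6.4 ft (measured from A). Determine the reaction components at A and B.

A_x = -5.000 kip, A_y = 27.65 kip, B_y = 8.266 kip

Resultant of the distributed load: 5.52 × 5.6 = 30.912 kip at 3.6 ft from A.
Moments about A: B_y·20.6 − 5·11.8 − (5.52·5.6)·3.6 = 0 → B_y = 170.2832/20.6 = 8.26617 ≈ 8.266 kip.
ΣF_y = 0: A_y + 8.26617 − 5 − 5.52·5.6 = 0 → A_y = 27.65 kip.
ΣF_x = 0: A_x + 5 = 0 → A_x = -5.000 kip.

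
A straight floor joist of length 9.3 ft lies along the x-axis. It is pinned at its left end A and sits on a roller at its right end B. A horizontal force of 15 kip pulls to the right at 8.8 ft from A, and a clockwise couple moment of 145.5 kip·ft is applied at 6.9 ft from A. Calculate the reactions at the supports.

Taking moments about A: B_y·9.3 − 145.5 = 0 → B_y = 145.5/9.3 = 15.6452 ≈ 15.65 kip.
ΣF_y = 0: A_y + 15.6452  = 0 → A_y = -15.65 kip.
ΣF_x = 0: A_x + 15 = 0 → A_x = -15.00 kip.

A_x = -15.00 kip, A_y = -15.65 kip, B_y = 15.65 kip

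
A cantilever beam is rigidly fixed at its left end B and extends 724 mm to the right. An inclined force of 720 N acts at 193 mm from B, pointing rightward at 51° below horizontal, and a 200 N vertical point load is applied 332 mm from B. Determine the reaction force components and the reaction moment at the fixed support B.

B_x = -453.1 N, B_y = 759.5 N, M_B = 174400 N·mm

ΣF_x = 0: B_x + 720·cos51° = 0 → B_x = -453.1 N.
ΣF_y = 0: B_y − 720·sin51° − 200 = 0 → B_y = 759.5 N.
ΣM about B: M_B − 720·sin51°·193 − 200·332 = 0 → M_B = 174400 N·mm.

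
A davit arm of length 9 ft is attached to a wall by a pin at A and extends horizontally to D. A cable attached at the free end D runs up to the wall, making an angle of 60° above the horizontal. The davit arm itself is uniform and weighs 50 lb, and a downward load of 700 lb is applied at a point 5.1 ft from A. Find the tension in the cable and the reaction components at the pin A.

ΣM about A: T·sin60°·9 − 50·4.5 − 700·5.1 = 0 → T = 3795/(9·0.866025) = 486.899 ≈ 486.9 lb.
ΣF_x = 0: A_x − T·cos60° = 0 → A_x = 486.899 × 0.5 = 243.4 lb.
ΣF_y = 0: A_y + T·sin60° − 50 − 700 = 0 → A_y = 750 − 486.899 × 0.866025 = 328.3 lb.

T = 486.9 lb, A_x = 243.4 lb, A_y = 328.3 lb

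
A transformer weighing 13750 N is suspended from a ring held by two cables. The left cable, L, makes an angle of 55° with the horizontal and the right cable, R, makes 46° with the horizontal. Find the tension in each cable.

ΣF_x = 0: −T_L·cos55° + T_R·cos46° = 0 → T_R = 0.825696·T_L.
ΣF_y = 0: T_L·sin55° + T_R·sin46° = 13750.
Substitute: T_L·(0.819152 + 0.825696·0.71934) = 13750 → T_L = 9730.32 ≈ 9730 N.
Then T_R = 0.825696 × 9730.32 = 8034 N.

T_L = 9730 N, T_R = 8034 N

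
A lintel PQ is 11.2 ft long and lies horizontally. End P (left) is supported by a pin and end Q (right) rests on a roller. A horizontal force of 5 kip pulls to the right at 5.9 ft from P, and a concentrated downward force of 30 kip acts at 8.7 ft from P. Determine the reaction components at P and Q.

P_x = -5.000 kip, P_y = 6.696 kip, Q_y = 23.30 kip

Taking moments about P: Q_y·11.2 − 30·8.7 = 0 → Q_y = 261/11.2 = 23.3036 ≈ 23.30 kip.
ΣF_y = 0: P_y + 23.3036 − 30 = 0 → P_y = 6.696 kip.
ΣF_x = 0: P_x + 5 = 0 → P_x = -5.000 kip.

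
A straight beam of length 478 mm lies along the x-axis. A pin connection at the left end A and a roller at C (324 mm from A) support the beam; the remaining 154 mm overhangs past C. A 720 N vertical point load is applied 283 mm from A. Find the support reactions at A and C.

ΣM about A: C_y·324 − 720·283 = 0 → C_y = 203760/324 = 628.889 ≈ 628.9 N.
ΣF_y = 0: A_y + 628.889 − 720 = 0 → A_y = 91.11 N.
ΣF_x = 0: no horizontal applied forces, so A_x = 0.

A_x = 0, A_y = 91.11 N, C_y = 628.9 N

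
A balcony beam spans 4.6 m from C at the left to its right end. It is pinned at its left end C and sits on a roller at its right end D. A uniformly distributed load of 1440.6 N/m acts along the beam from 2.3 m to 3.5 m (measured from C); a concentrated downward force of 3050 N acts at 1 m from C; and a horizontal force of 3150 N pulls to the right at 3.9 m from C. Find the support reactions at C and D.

Resultant of the distributed load: 1440.6 × 1.2 = 1728.72 N at 2.9 m from C.
Taking moments about C: D_y·4.6 − (1440.6·1.2)·2.9 − 3050·1 = 0 → D_y = 8063.288/4.6 = 1752.89 ≈ 1753 N.
ΣF_y = 0: C_y + 1752.89 − 1440.6·1.2 − 3050 = 0 → C_y = 3026 N.
ΣF_x = 0: C_x + 3150 = 0 → C_x = -3150 N.

C_x = -3150 N, C_y = 3026 N, D_y = 1753 N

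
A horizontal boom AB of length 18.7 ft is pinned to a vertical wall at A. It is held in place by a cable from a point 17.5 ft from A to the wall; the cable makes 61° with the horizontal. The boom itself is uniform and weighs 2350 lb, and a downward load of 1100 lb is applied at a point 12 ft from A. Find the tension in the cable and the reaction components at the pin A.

ΣM about A: T·sin61°·17.5 − 2350·9.35 − 1100·12 = 0 → T = 35172.5/(17.5·0.87462) = 2297.98 ≈ 2298 lb.
ΣF_x = 0: A_x − T·cos61° = 0 → A_x = 2297.98 × 0.48481 = 1114 lb.
ΣF_y = 0: A_y + T·sin61° − 2350 − 1100 = 0 → A_y = 3450 − 2297.98 × 0.87462 = 1440 lb.

T = 2298 lb, A_x = 1114 lb, A_y = 1440 lb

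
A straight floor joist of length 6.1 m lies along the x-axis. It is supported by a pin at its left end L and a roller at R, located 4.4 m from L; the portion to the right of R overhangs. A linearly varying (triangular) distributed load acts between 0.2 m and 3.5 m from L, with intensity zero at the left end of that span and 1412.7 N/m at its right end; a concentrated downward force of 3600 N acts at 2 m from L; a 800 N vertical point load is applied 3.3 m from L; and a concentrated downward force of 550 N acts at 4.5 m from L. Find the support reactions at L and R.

Resultant of the triangular load: ½ × 1412.7 × 3.3 = 2330.955 N, acting at 2.4 m from L (one-third of the span from the peak).
Moments about L: R_y·4.4 − (½·1412.7·3.3)·2.4 − 3600·2 − 800·3.3 − 550·4.5 = 0 → R_y = 17909.292/4.4 = 4070.29 ≈ 4070 N.
ΣF_y = 0: L_y + 4070.29 − ½·1412.7·3.3 − 3600 − 800 − 550 = 0 → L_y = 3211 N.
ΣF_x = 0: no horizontal applied forces, so L_x = 0.

L_x = 0, L_y = 3211 N, R_y = 4070 N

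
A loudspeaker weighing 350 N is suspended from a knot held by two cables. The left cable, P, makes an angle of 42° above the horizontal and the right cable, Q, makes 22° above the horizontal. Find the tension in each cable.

T_P = 361.1 N, T_Q = 289.4 N

ΣF_x = 0: −T_P·cos42° + T_Q·cos22° = 0 → T_Q = 0.801508·T_P.
ΣF_y = 0: T_P·sin42° + T_Q·sin22° = 350.
Substitute: T_P·(0.669131 + 0.801508·0.374607) = 350 → T_P = 361.055 ≈ 361.1 N.
Then T_Q = 0.801508 × 361.055 = 289.4 N.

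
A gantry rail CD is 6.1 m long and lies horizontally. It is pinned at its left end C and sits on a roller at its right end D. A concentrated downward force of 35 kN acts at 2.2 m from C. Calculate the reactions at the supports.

C_x = 0, C_y = 22.38 kN, D_y = 12.62 kN

Moments about C: D_y·6.1 − 35·2.2 = 0 → D_y = 77/6.1 = 12.623 ≈ 12.62 kN.
ΣF_y = 0: C_y + 12.623 − 35 = 0 → C_y = 22.38 kN.
ΣF_x = 0: no horizontal applied forces, so C_x = 0.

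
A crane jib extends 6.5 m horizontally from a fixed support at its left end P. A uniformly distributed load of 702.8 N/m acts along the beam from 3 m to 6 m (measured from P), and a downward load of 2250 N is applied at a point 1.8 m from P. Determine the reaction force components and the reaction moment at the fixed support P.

Resultant of the distributed load: 702.8 × 3 = 2108.4 N at 4.5 m from P.
ΣF_x = 0: P_x = 0.
ΣF_y = 0: P_y − 702.8·3 − 2250 = 0 → P_y = 4358 N.
ΣM about P: M_P − (702.8·3)·4.5 − 2250·1.8 = 0 → M_P = 13540 N·m.

P_x = 0, P_y = 4358 N, M_P = 13540 N·m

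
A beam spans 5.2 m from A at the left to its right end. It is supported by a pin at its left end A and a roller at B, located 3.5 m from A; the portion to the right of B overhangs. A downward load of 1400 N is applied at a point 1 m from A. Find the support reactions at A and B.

ΣM about A: B_y·3.5 − 1400·1 = 0 → B_y = 1400/3.5 = 400.0 N.
ΣF_y = 0: A_y + 400 − 1400 = 0 → A_y = 1000 N.
ΣF_x = 0: no horizontal applied forces, so A_x = 0.

A_x = 0, A_y = 1000 N, B_y = 400.0 N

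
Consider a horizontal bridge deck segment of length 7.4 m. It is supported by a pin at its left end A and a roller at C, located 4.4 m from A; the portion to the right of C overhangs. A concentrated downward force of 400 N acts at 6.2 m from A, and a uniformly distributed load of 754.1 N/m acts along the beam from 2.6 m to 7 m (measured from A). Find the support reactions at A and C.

A_x = 0, A_y = -465.3 N, C_y = 4183 N

Resultant of the distributed load: 754.1 × 4.4 = 3318.04 N at 4.8 m from A.
ΣM about A: C_y·4.4 − 400·6.2 − (754.1·4.4)·4.8 = 0 → C_y = 18406.592/4.4 = 4183.32 ≈ 4183 N.
ΣF_y = 0: A_y + 4183.32 − 400 − 754.1·4.4 = 0 → A_y = -465.3 N.
ΣF_x = 0: no horizontal applied forces, so A_x = 0.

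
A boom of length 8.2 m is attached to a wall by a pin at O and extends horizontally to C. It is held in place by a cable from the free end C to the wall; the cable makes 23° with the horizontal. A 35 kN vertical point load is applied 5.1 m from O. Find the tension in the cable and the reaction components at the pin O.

T = 55.71 kN, O_x = 51.28 kN, O_y = 13.23 kN

ΣM about O: T·sin23°·8.2 − 35·5.1 = 0 → T = 178.5/(8.2·0.390731) = 55.7117 ≈ 55.71 kN.
ΣF_x = 0: O_x − T·cos23° = 0 → O_x = 55.7117 × 0.920505 = 51.28 kN.
ΣF_y = 0: O_y + T·sin23° − 35 = 0 → O_y = 35 − 55.7117 × 0.390731 = 13.23 kN.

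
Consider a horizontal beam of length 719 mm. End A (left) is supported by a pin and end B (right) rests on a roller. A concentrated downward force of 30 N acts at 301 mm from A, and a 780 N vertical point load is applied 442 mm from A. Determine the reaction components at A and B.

A_x = 0, A_y = 317.9 N, B_y = 492.1 N

Moments about A: B_y·719 − 30·301 − 780·442 = 0 → B_y = 353790/719 = 492.058 ≈ 492.1 N.
ΣF_y = 0: A_y + 492.058 − 30 − 780 = 0 → A_y = 317.9 N.
ΣF_x = 0: no horizontal applied forces, so A_x = 0.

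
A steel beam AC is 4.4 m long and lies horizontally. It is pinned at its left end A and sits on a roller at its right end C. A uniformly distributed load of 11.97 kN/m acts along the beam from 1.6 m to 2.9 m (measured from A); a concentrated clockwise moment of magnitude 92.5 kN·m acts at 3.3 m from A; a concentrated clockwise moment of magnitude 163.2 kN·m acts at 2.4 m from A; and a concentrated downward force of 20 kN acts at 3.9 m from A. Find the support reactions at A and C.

Resultant of the distributed load: 11.97 × 1.3 = 15.561 kN at 2.25 m from A.
ΣM about A: C_y·4.4 − (11.97·1.3)·2.25 − 92.5 − 163.2 − 20·3.9 = 0 → C_y = 368.71225/4.4 = 83.7982 ≈ 83.80 kN.
ΣF_y = 0: A_y + 83.7982 − 11.97·1.3 − 20 = 0 → A_y = -48.24 kN.
ΣF_x = 0: no horizontal applied forces, so A_x = 0.

A_x = 0, A_y = -48.24 kN, C_y = 83.80 kN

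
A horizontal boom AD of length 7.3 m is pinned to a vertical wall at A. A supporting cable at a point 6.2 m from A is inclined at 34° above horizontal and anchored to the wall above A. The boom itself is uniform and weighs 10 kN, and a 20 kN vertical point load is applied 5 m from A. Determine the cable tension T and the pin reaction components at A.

ΣM about A: T·sin34°·6.2 − 10·3.65 − 20·5 = 0 → T = 136.5/(6.2·0.559193) = 39.3713 ≈ 39.37 kN.
ΣF_x = 0: A_x − T·cos34° = 0 → A_x = 39.3713 × 0.829038 = 32.64 kN.
ΣF_y = 0: A_y + T·sin34° − 10 − 20 = 0 → A_y = 30 − 39.3713 × 0.559193 = 7.984 kN.

T = 39.37 kN, A_x = 32.64 kN, A_y = 7.984 kN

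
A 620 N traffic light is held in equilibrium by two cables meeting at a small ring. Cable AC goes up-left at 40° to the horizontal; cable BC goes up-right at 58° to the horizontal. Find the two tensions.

T_AC = 331.8 N, T_BC = 479.6 N

ΣF_x = 0: −T_AC·cos40° + T_BC·cos58° = 0 → T_BC = 1.44559·T_AC.
ΣF_y = 0: T_AC·sin40° + T_BC·sin58° = 620.
Substitute: T_AC·(0.642788 + 1.44559·0.848048) = 620 → T_AC = 331.778 ≈ 331.8 N.
Then T_BC = 1.44559 × 331.778 = 479.6 N.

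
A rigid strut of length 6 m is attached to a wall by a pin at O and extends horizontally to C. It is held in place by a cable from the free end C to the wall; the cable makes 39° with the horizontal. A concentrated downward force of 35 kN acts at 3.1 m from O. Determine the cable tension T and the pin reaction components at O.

T = 28.73 kN, O_x = 22.33 kN, O_y = 16.92 kN

ΣM about O: T·sin39°·6 − 35·3.1 = 0 → T = 108.5/(6·0.62932) = 28.7347 ≈ 28.73 kN.
ΣF_x = 0: O_x − T·cos39° = 0 → O_x = 28.7347 × 0.777146 = 22.33 kN.
ΣF_y = 0: O_y + T·sin39° − 35 = 0 → O_y = 35 − 28.7347 × 0.62932 = 16.92 kN.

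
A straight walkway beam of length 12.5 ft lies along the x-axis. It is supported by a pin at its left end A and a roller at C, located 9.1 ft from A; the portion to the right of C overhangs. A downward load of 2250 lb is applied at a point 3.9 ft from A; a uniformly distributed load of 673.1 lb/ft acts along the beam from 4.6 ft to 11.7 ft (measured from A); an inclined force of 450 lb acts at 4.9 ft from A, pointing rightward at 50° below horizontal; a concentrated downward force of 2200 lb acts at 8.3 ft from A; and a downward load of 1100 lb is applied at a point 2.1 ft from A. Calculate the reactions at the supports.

A_x = -289.3 lb, A_y = 2983 lb, C_y = 7690 lb

Resultant of the distributed load: 673.1 × 7.1 = 4779.01 lb at 8.15 ft from A.
Taking moments about A: C_y·9.1 − 2250·3.9 − (673.1·7.1)·8.15 − 450·sin50°·4.9 − 2200·8.3 − 1100·2.1 = 0 → C_y = 69983.1/9.1 = 7690.45 ≈ 7690 lb.
ΣF_y = 0: A_y + 7690.45 − 2250 − 673.1·7.1 − 450·sin50° − 2200 − 1100 = 0 → A_y = 2983 lb.
ΣF_x = 0: A_x + 450·cos50° = 0 → A_x = -289.3 lb.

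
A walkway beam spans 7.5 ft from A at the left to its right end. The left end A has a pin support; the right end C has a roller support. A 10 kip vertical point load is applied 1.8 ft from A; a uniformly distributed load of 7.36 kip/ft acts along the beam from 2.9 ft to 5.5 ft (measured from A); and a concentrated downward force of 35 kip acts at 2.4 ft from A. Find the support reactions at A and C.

A_x = 0, A_y = 39.82 kip, C_y = 24.32 kip

Resultant of the distributed load: 7.36 × 2.6 = 19.136 kip at 4.2 ft from A.
ΣM about A: C_y·7.5 − 10·1.8 − (7.36·2.6)·4.2 − 35·2.4 = 0 → C_y = 182.3712/7.5 = 24.3162 ≈ 24.32 kip.
ΣF_y = 0: A_y + 24.3162 − 10 − 7.36·2.6 − 35 = 0 → A_y = 39.82 kip.
ΣF_x = 0: no horizontal applied forces, so A_x = 0.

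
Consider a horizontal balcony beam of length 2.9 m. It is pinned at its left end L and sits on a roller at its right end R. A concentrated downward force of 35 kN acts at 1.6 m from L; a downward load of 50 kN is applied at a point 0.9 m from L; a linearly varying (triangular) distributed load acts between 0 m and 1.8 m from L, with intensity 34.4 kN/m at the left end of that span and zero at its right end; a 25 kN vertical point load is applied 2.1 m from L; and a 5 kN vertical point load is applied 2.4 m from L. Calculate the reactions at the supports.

Resultant of the triangular load: ½ × 34.4 × 1.8 = 30.96 kN, acting at 0.6 m from L (one-third of the span from the peak).
Taking moments about L: R_y·2.9 − 35·1.6 − 50·0.9 − (½·34.4·1.8)·0.6 − 25·2.1 − 5·2.4 = 0 → R_y = 184.076/2.9 = 63.4745 ≈ 63.47 kN.
ΣF_y = 0: L_y + 63.4745 − 35 − 50 − ½·34.4·1.8 − 25 − 5 = 0 → L_y = 82.49 kN.
ΣF_x = 0: no horizontal applied forces, so L_x = 0.

L_x = 0, L_y = 82.49 kN, R_y = 63.47 kN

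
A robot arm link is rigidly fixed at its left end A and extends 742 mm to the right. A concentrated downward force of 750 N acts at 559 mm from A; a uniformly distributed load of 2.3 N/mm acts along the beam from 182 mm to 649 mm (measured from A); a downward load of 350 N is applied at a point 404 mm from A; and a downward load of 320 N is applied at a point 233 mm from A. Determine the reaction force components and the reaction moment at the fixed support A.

Resultant of the distributed load: 2.3 × 467 = 1074.1 N at 415.5 mm from A.
ΣF_x = 0: A_x = 0.
ΣF_y = 0: A_y − 750 − 2.3·467 − 350 − 320 = 0 → A_y = 2494 N.
ΣM about A: M_A − 750·559 − (2.3·467)·415.5 − 350·404 − 320·233 = 0 → M_A = 1081000 N·mm.

A_x = 0, A_y = 2494 N, M_A = 1081000 N·mm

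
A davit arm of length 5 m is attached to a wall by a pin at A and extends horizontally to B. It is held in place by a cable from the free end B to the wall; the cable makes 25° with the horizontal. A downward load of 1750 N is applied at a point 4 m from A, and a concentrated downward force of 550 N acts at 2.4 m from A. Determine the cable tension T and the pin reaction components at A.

T = 3937 N, A_x = 3568 N, A_y = 636.0 N

ΣM about A: T·sin25°·5 − 1750·4 − 550·2.4 = 0 → T = 8320/(5·0.422618) = 3937.36 ≈ 3937 N.
ΣF_x = 0: A_x − T·cos25° = 0 → A_x = 3937.36 × 0.906308 = 3568 N.
ΣF_y = 0: A_y + T·sin25° − 1750 − 550 = 0 → A_y = 2300 − 3937.36 × 0.422618 = 636.0 N.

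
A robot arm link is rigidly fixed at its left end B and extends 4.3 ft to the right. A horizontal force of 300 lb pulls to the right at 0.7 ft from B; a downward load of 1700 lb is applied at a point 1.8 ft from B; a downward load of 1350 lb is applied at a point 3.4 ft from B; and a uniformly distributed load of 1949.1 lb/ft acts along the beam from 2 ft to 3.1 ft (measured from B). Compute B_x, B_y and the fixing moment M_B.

Resultant of the distributed load: 1949.1 × 1.1 = 2144.01 lb at 2.55 ft from B.
ΣF_x = 0: B_x + 300 = 0 → B_x = -300.0 lb.
ΣF_y = 0: B_y − 1700 − 1350 − 1949.1·1.1 = 0 → B_y = 5194 lb.
ΣM about B: M_B − 1700·1.8 − 1350·3.4 − (1949.1·1.1)·2.55 = 0 → M_B = 13120 lb·ft.

B_x = -300.0 lb, B_y = 5194 lb, M_B = 13120 lb·ft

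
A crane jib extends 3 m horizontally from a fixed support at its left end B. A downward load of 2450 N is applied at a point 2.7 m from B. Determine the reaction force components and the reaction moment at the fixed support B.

ΣF_x = 0: B_x = 0.
ΣF_y = 0: B_y − 2450 = 0 → B_y = 2450 N.
ΣM about B: M_B − 2450·2.7 = 0 → M_B = 6615 N·m.

B_x = 0, B_y = 2450 N, M_B = 6615 N·m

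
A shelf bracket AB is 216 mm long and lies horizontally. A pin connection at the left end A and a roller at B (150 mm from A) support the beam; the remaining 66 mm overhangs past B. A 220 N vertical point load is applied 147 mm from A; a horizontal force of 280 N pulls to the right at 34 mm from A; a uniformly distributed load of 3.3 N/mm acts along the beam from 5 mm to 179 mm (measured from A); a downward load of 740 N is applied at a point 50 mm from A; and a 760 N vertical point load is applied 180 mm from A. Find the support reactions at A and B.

A_x = -280.0 N, A_y = 567.8 N, B_y = 1726 N

Resultant of the distributed load: 3.3 × 174 = 574.2 N at 92 mm from A.
ΣM about A: B_y·150 − 220·147 − (3.3·174)·92 − 740·50 − 760·180 = 0 → B_y = 258966.4/150 = 1726.44 ≈ 1726 N.
ΣF_y = 0: A_y + 1726.44 − 220 − 3.3·174 − 740 − 760 = 0 → A_y = 567.8 N.
ΣF_x = 0: A_x + 280 = 0 → A_x = -280.0 N.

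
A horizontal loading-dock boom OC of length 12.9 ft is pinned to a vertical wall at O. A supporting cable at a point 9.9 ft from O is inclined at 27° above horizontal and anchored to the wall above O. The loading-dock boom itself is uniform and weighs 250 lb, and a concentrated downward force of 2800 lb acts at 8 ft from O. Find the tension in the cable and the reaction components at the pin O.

ΣM about O: T·sin27°·9.9 − 250·6.45 − 2800·8 = 0 → T = 24012.5/(9.9·0.45399) = 5342.64 ≈ 5343 lb.
ΣF_x = 0: O_x − T·cos27° = 0 → O_x = 5342.64 × 0.891007 = 4760 lb.
ΣF_y = 0: O_y + T·sin27° − 250 − 2800 = 0 → O_y = 3050 − 5342.64 × 0.45399 = 624.5 lb.

T = 5343 lb, O_x = 4760 lb, O_y = 624.5 lb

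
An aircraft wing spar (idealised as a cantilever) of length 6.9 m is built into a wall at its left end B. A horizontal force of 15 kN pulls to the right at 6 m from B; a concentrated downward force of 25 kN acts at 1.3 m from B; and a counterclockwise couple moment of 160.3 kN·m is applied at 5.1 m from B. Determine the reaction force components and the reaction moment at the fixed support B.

B_x = -15.00 kN, B_y = 25.00 kN, M_B = -127.8 kN·m

ΣF_x = 0: B_x + 15 = 0 → B_x = -15.00 kN.
ΣF_y = 0: B_y − 25 = 0 → B_y = 25.00 kN.
ΣM about B: M_B − 25·1.3 + 160.3 = 0 → M_B = -127.8 kN·m.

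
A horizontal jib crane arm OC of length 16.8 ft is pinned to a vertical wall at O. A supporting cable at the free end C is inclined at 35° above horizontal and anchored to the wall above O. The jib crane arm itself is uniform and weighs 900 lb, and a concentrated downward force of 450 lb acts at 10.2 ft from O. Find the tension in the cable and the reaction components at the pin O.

ΣM about O: T·sin35°·16.8 − 900·8.4 − 450·10.2 = 0 → T = 12150/(16.8·0.573576) = 1260.89 ≈ 1261 lb.
ΣF_x = 0: O_x − T·cos35° = 0 → O_x = 1260.89 × 0.819152 = 1033 lb.
ΣF_y = 0: O_y + T·sin35° − 900 − 450 = 0 → O_y = 1350 − 1260.89 × 0.573576 = 626.8 lb.

T = 1261 lb, O_x = 1033 lb, O_y = 626.8 lb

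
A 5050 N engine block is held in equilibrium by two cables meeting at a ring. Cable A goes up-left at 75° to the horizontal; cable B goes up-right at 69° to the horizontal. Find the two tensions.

ΣF_x = 0: −T_A·cos75° + T_B·cos69° = 0 → T_B = 0.722216·T_A.
ΣF_y = 0: T_A·sin75° + T_B·sin69° = 5050.
Substitute: T_A·(0.965926 + 0.722216·0.93358) = 5050 → T_A = 3078.94 ≈ 3079 N.
Then T_B = 0.722216 × 3078.94 = 2224 N.

T_A = 3079 N, T_B = 2224 N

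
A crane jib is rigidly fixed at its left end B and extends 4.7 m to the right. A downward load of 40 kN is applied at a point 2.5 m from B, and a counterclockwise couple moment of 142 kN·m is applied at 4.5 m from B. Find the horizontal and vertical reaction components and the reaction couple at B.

ΣF_x = 0: B_x = 0.
ΣF_y = 0: B_y − 40 = 0 → B_y = 40.00 kN.
ΣM about B: M_B − 40·2.5 + 142 = 0 → M_B = -42.00 kN·m.

B_x = 0, B_y = 40.00 kN, M_B = -42.00 kN·m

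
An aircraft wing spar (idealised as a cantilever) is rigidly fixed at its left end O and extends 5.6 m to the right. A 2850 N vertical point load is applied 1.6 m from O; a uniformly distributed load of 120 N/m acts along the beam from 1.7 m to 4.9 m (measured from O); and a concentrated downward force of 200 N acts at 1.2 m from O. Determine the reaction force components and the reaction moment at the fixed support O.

O_x = 0, O_y = 3434 N, M_O = 6067 N·m

Resultant of the distributed load: 120 × 3.2 = 384 N at 3.3 m from O.
ΣF_x = 0: O_x = 0.
ΣF_y = 0: O_y − 2850 − 120·3.2 − 200 = 0 → O_y = 3434 N.
ΣM about O: M_O − 2850·1.6 − (120·3.2)·3.3 − 200·1.2 = 0 → M_O = 6067 N·m.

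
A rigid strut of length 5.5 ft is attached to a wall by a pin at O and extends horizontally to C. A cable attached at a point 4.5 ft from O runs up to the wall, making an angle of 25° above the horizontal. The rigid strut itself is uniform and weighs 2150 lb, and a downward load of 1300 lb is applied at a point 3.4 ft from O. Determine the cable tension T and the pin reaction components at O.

ΣM about O: T·sin25°·4.5 − 2150·2.75 − 1300·3.4 = 0 → T = 10332.5/(4.5·0.422618) = 5433.07 ≈ 5433 lb.
ΣF_x = 0: O_x − T·cos25° = 0 → O_x = 5433.07 × 0.906308 = 4924 lb.
ΣF_y = 0: O_y + T·sin25° − 2150 − 1300 = 0 → O_y = 3450 − 5433.07 × 0.422618 = 1154 lb.

T = 5433 lb, O_x = 4924 lb, O_y = 1154 lb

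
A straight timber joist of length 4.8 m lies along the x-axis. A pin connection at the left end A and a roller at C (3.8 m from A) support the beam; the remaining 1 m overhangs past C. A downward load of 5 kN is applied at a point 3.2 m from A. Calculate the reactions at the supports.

A_x = 0, A_y = 0.7895 kN, C_y = 4.211 kN

ΣM about A: C_y·3.8 − 5·3.2 = 0 → C_y = 16/3.8 = 4.21053 ≈ 4.211 kN.
ΣF_y = 0: A_y + 4.21053 − 5 = 0 → A_y = 0.7895 kN.
ΣF_x = 0: no horizontal applied forces, so A_x = 0.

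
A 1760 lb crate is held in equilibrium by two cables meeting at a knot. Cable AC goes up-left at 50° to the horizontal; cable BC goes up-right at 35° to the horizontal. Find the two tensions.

ΣF_x = 0: −T_AC·cos50° + T_BC·cos35° = 0 → T_BC = 0.784699·T_AC.
ΣF_y = 0: T_AC·sin50° + T_BC·sin35° = 1760.
Substitute: T_AC·(0.766044 + 0.784699·0.573576) = 1760 → T_AC = 1447.22 ≈ 1447 lb.
Then T_BC = 0.784699 × 1447.22 = 1136 lb.

T_AC = 1447 lb, T_BC = 1136 lb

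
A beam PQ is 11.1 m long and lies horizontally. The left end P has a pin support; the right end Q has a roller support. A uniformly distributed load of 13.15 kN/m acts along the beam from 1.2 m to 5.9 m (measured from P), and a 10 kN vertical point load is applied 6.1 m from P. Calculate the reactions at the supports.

P_x = 0, P_y = 46.54 kN, Q_y = 25.26 kN

Resultant of the distributed load: 13.15 × 4.7 = 61.805 kN at 3.55 m from P.
Taking moments about P: Q_y·11.1 − (13.15·4.7)·3.55 − 10·6.1 = 0 → Q_y = 280.40775/11.1 = 25.262 ≈ 25.26 kN.
ΣF_y = 0: P_y + 25.262 − 13.15·4.7 − 10 = 0 → P_y = 46.54 kN.
ΣF_x = 0: no horizontal applied forces, so P_x = 0.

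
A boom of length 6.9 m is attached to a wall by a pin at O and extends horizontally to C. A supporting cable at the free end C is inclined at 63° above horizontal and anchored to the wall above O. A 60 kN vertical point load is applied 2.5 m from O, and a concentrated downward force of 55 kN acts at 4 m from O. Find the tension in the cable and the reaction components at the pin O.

ΣM about O: T·sin63°·6.9 − 60·2.5 − 55·4 = 0 → T = 370/(6.9·0.891007) = 60.1827 ≈ 60.18 kN.
ΣF_x = 0: O_x − T·cos63° = 0 → O_x = 60.1827 × 0.45399 = 27.32 kN.
ΣF_y = 0: O_y + T·sin63° − 60 − 55 = 0 → O_y = 115 − 60.1827 × 0.891007 = 61.38 kN.

T = 60.18 kN, O_x = 27.32 kN, O_y = 61.38 kN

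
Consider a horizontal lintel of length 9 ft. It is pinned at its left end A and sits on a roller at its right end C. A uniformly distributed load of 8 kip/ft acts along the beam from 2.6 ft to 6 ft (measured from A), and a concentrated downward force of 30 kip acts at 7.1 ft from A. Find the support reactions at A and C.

A_x = 0, A_y = 20.54 kip, C_y = 36.66 kip

Resultant of the distributed load: 8 × 3.4 = 27.2 kip at 4.3 ft from A.
ΣM about A: C_y·9 − (8·3.4)·4.3 − 30·7.1 = 0 → C_y = 329.96/9 = 36.6622 ≈ 36.66 kip.
ΣF_y = 0: A_y + 36.6622 − 8·3.4 − 30 = 0 → A_y = 20.54 kip.
ΣF_x = 0: no horizontal applied forces, so A_x = 0.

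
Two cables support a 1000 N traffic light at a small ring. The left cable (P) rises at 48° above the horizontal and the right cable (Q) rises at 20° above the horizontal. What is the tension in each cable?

T_P = 1013 N, T_Q = 721.7 N

ΣF_x = 0: −T_P·cos48° + T_Q·cos20° = 0 → T_Q = 0.712074·T_P.
ΣF_y = 0: T_P·sin48° + T_Q·sin20° = 1000.
Substitute: T_P·(0.743145 + 0.712074·0.34202) = 1000 → T_P = 1013.49 ≈ 1013 N.
Then T_Q = 0.712074 × 1013.49 = 721.7 N.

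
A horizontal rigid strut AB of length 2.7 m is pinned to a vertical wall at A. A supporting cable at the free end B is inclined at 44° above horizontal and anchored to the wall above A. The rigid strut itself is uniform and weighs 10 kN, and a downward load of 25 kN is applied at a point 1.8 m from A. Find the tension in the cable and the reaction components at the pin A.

T = 31.19 kN, A_x = 22.44 kN, A_y = 13.33 kN

ΣM about A: T·sin44°·2.7 − 10·1.35 − 25·1.8 = 0 → T = 58.5/(2.7·0.694658) = 31.1904 ≈ 31.19 kN.
ΣF_x = 0: A_x − T·cos44° = 0 → A_x = 31.1904 × 0.71934 = 22.44 kN.
ΣF_y = 0: A_y + T·sin44° − 10 − 25 = 0 → A_y = 35 − 31.1904 × 0.694658 = 13.33 kN.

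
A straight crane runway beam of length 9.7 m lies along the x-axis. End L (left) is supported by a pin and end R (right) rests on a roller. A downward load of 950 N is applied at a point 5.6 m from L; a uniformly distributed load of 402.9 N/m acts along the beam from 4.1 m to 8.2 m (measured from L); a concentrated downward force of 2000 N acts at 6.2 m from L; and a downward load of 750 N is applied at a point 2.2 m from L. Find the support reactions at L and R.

Resultant of the distributed load: 402.9 × 4.1 = 1651.89 N at 6.15 m from L.
Taking moments about L: R_y·9.7 − 950·5.6 − (402.9·4.1)·6.15 − 2000·6.2 − 750·2.2 = 0 → R_y = 29529.1235/9.7 = 3044.24 ≈ 3044 N.
ΣF_y = 0: L_y + 3044.24 − 950 − 402.9·4.1 − 2000 − 750 = 0 → L_y = 2308 N.
ΣF_x = 0: no horizontal applied forces, so L_x = 0.

L_x = 0, L_y = 2308 N, R_y = 3044 N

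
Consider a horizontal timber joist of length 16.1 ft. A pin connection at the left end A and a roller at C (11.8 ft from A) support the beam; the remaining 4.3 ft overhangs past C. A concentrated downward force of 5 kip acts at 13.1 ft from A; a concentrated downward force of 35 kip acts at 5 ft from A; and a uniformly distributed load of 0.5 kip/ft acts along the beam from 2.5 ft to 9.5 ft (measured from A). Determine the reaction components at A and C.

Resultant of the distributed load: 0.5 × 7 = 3.5 kip at 6 ft from A.
Moments about A: C_y·11.8 − 5·13.1 − 35·5 − (0.5·7)·6 = 0 → C_y = 261.5/11.8 = 22.161 ≈ 22.16 kip.
ΣF_y = 0: A_y + 22.161 − 5 − 35 − 0.5·7 = 0 → A_y = 21.34 kip.
ΣF_x = 0: no horizontal applied forces, so A_x = 0.

A_x = 0, A_y = 21.34 kip, C_y = 22.16 kip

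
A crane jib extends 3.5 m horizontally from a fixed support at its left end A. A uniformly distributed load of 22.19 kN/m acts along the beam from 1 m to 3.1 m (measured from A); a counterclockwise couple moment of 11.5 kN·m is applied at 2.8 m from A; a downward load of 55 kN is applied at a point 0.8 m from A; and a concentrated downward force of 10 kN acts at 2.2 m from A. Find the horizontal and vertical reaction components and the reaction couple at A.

A_x = 0, A_y = 111.6 kN, M_A = 150.0 kN·m

Resultant of the distributed load: 22.19 × 2.1 = 46.599 kN at 2.05 m from A.
ΣF_x = 0: A_x = 0.
ΣF_y = 0: A_y − 22.19·2.1 − 55 − 10 = 0 → A_y = 111.6 kN.
ΣM about A: M_A − (22.19·2.1)·2.05 + 11.5 − 55·0.8 − 10·2.2 = 0 → M_A = 150.0 kN·m.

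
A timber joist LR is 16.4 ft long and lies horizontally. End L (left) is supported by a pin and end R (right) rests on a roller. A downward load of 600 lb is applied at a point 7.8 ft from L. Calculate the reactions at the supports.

Taking moments about L: R_y·16.4 − 600·7.8 = 0 → R_y = 4680/16.4 = 285.366 ≈ 285.4 lb.
ΣF_y = 0: L_y + 285.366 − 600 = 0 → L_y = 314.6 lb.
ΣF_x = 0: no horizontal applied forces, so L_x = 0.

L_x = 0, L_y = 314.6 lb, R_y = 285.4 lb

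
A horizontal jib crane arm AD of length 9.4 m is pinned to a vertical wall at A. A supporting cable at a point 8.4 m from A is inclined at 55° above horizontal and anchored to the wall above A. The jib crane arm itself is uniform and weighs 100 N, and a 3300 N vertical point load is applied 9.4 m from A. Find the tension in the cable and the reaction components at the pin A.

ΣM about A: T·sin55°·8.4 − 100·4.7 − 3300·9.4 = 0 → T = 31490/(8.4·0.819152) = 4576.45 ≈ 4576 N.
ΣF_x = 0: A_x − T·cos55° = 0 → A_x = 4576.45 × 0.573576 = 2625 N.
ΣF_y = 0: A_y + T·sin55° − 100 − 3300 = 0 → A_y = 3400 − 4576.45 × 0.819152 = -348.8 N.

T = 4576 N, A_x = 2625 N, A_y = -348.8 N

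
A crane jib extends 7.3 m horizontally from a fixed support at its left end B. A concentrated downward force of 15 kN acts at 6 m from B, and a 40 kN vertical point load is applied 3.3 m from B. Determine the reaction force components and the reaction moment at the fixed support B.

B_x = 0, B_y = 55.00 kN, M_B = 222.0 kN·m

ΣF_x = 0: B_x = 0.
ΣF_y = 0: B_y − 15 − 40 = 0 → B_y = 55.00 kN.
ΣM about B: M_B − 15·6 − 40·3.3 = 0 → M_B = 222.0 kN·m.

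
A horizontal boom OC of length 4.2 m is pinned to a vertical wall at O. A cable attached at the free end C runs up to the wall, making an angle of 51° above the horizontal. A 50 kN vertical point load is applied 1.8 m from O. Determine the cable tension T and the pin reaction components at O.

T = 27.57 kN, O_x = 17.35 kN, O_y = 28.57 kN

ΣM about O: T·sin51°·4.2 − 50·1.8 = 0 → T = 90/(4.2·0.777146) = 27.5734 ≈ 27.57 kN.
ΣF_x = 0: O_x − T·cos51° = 0 → O_x = 27.5734 × 0.62932 = 17.35 kN.
ΣF_y = 0: O_y + T·sin51° − 50 = 0 → O_y = 50 − 27.5734 × 0.777146 = 28.57 kN.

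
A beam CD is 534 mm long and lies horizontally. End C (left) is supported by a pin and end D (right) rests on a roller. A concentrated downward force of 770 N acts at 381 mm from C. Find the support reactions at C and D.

Taking moments about C: D_y·534 − 770·381 = 0 → D_y = 293370/534 = 549.382 ≈ 549.4 N.
ΣF_y = 0: C_y + 549.382 − 770 = 0 → C_y = 220.6 N.
ΣF_x = 0: no horizontal applied forces, so C_x = 0.

C_x = 0, C_y = 220.6 N, D_y = 549.4 N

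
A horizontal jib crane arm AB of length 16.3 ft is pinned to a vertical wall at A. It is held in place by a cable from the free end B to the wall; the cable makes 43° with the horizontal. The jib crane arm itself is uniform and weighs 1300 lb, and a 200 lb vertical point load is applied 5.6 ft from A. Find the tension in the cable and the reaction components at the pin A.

T = 1054 lb, A_x = 770.7 lb, A_y = 781.3 lb

ΣM about A: T·sin43°·16.3 − 1300·8.15 − 200·5.6 = 0 → T = 11715/(16.3·0.681998) = 1053.83 ≈ 1054 lb.
ΣF_x = 0: A_x − T·cos43° = 0 → A_x = 1053.83 × 0.731354 = 770.7 lb.
ΣF_y = 0: A_y + T·sin43° − 1300 − 200 = 0 → A_y = 1500 − 1053.83 × 0.681998 = 781.3 lb.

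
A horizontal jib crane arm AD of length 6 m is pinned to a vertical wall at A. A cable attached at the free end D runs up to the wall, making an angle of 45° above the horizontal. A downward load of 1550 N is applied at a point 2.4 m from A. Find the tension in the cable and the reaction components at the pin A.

ΣM about A: T·sin45°·6 − 1550·2.4 = 0 → T = 3720/(6·0.707107) = 876.812 ≈ 876.8 N.
ΣF_x = 0: A_x − T·cos45° = 0 → A_x = 876.812 × 0.707107 = 620.0 N.
ΣF_y = 0: A_y + T·sin45° − 1550 = 0 → A_y = 1550 − 876.812 × 0.707107 = 930.0 N.

T = 876.8 N, A_x = 620.0 N, A_y = 930.0 N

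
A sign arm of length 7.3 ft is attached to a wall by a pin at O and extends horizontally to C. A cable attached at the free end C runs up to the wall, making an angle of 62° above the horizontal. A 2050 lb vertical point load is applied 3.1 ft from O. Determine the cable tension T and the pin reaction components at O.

ΣM about O: T·sin62°·7.3 − 2050·3.1 = 0 → T = 6355/(7.3·0.882948) = 985.956 ≈ 986.0 lb.
ΣF_x = 0: O_x − T·cos62° = 0 → O_x = 985.956 × 0.469472 = 462.9 lb.
ΣF_y = 0: O_y + T·sin62° − 2050 = 0 → O_y = 2050 − 985.956 × 0.882948 = 1179 lb.

T = 986.0 lb, O_x = 462.9 lb, O_y = 1179 lb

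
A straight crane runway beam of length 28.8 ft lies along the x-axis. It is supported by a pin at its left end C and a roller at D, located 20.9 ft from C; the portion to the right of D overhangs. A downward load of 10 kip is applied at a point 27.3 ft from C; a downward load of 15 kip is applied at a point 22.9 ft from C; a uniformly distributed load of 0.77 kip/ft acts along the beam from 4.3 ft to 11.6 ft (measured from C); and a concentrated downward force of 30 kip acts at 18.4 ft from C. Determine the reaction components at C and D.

Resultant of the distributed load: 0.77 × 7.3 = 5.621 kip at 7.95 ft from C.
ΣM about C: D_y·20.9 − 10·27.3 − 15·22.9 − (0.77·7.3)·7.95 − 30·18.4 = 0 → D_y = 1213.18695/20.9 = 58.0472 ≈ 58.05 kip.
ΣF_y = 0: C_y + 58.0472 − 10 − 15 − 0.77·7.3 − 30 = 0 → C_y = 2.574 kip.
ΣF_x = 0: no horizontal applied forces, so C_x = 0.

C_x = 0, C_y = 2.574 kip, D_y = 58.05 kip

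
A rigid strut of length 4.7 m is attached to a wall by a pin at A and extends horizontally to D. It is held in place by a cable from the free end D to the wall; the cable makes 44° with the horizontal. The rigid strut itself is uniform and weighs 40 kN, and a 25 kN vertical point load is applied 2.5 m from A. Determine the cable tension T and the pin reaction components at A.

T = 47.93 kN, A_x = 34.48 kN, A_y = 31.70 kN

ΣM about A: T·sin44°·4.7 − 40·2.35 − 25·2.5 = 0 → T = 156.5/(4.7·0.694658) = 47.9342 ≈ 47.93 kN.
ΣF_x = 0: A_x − T·cos44° = 0 → A_x = 47.9342 × 0.71934 = 34.48 kN.
ΣF_y = 0: A_y + T·sin44° − 40 − 25 = 0 → A_y = 65 − 47.9342 × 0.694658 = 31.70 kN.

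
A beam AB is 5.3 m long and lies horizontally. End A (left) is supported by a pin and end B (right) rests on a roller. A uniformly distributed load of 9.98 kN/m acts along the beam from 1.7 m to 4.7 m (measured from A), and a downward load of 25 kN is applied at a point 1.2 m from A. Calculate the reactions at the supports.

A_x = 0, A_y = 31.20 kN, B_y = 23.74 kN

Resultant of the distributed load: 9.98 × 3 = 29.94 kN at 3.2 m from A.
Moments about A: B_y·5.3 − (9.98·3)·3.2 − 25·1.2 = 0 → B_y = 125.808/5.3 = 23.7374 ≈ 23.74 kN.
ΣF_y = 0: A_y + 23.7374 − 9.98·3 − 25 = 0 → A_y = 31.20 kN.
ΣF_x = 0: no horizontal applied forces, so A_x = 0.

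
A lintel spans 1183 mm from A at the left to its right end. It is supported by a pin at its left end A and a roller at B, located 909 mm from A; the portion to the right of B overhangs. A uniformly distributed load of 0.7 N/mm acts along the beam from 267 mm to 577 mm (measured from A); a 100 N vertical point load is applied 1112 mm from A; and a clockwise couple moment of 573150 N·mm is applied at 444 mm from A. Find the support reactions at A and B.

A_x = 0, A_y = -536.6 N, B_y = 853.6 N

Resultant of the distributed load: 0.7 × 310 = 217 N at 422 mm from A.
ΣM about A: B_y·909 − (0.7·310)·422 − 100·1112 − 573150 = 0 → B_y = 775924/909 = 853.602 ≈ 853.6 N.
ΣF_y = 0: A_y + 853.602 − 0.7·310 − 100 = 0 → A_y = -536.6 N.
ΣF_x = 0: no horizontal applied forces, so A_x = 0.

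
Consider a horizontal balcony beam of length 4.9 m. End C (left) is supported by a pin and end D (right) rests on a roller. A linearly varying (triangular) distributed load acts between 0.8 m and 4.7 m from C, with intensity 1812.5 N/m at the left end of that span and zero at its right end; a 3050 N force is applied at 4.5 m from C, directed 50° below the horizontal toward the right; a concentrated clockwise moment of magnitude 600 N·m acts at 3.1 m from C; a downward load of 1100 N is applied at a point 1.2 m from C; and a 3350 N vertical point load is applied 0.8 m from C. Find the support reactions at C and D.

C_x = -1961 N, C_y = 5722 N, D_y = 4599 N

Resultant of the triangular load: ½ × 1812.5 × 3.9 = 3534.375 N, acting at 2.1 m from C (one-third of the span from the peak).
Moments about C: D_y·4.9 − (½·1812.5·3.9)·2.1 − 3050·sin50°·4.5 − 600 − 1100·1.2 − 3350·0.8 = 0 → D_y = 22536.1/4.9 = 4599.2 ≈ 4599 N.
ΣF_y = 0: C_y + 4599.2 − ½·1812.5·3.9 − 3050·sin50° − 1100 − 3350 = 0 → C_y = 5722 N.
ΣF_x = 0: C_x + 3050·cos50° = 0 → C_x = -1961 N.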